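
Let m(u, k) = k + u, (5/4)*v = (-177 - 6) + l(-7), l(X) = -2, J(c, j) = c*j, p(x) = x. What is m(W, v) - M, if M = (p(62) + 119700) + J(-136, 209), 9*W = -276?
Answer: -274550/3 ≈ -91517.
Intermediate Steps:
W = -92/3 (W = (⅑)*(-276) = -92/3 ≈ -30.667)
M = 91338 (M = (62 + 119700) - 136*209 = 119762 - 28424 = 91338)
v = -148 (v = 4*((-177 - 6) - 2)/5 = 4*(-183 - 2)/5 = (⅘)*(-185) = -148)
m(W, v) - M = (-148 - 92/3) - 1*91338 = -536/3 - 91338 = -274550/3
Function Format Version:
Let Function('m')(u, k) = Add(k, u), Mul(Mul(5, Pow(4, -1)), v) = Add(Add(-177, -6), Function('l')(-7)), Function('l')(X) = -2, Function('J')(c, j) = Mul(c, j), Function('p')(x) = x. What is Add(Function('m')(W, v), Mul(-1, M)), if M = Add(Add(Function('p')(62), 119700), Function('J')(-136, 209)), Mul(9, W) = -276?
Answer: Rational(-274550, 3) ≈ -91517.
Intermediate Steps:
W = Rational(-92, 3) (W = Mul(Rational(1, 9), -276) = Rational(-92, 3) ≈ -30.667)
M = 91338 (M = Add(Add(62, 119700), Mul(-136, 209)) = Add(119762, -28424) = 91338)
v = -148 (v = Mul(Rational(4, 5), Add(Add(-177, -6), -2)) = Mul(Rational(4, 5), Add(-183, -2)) = Mul(Rational(4, 5), -185) = -148)
Add(Function('m')(W, v), Mul(-1, M)) = Add(Add(-148, Rational(-92, 3)), Mul(-1, 91338)) = Add(Rational(-536, 3), -91338) = Rational(-274550, 3)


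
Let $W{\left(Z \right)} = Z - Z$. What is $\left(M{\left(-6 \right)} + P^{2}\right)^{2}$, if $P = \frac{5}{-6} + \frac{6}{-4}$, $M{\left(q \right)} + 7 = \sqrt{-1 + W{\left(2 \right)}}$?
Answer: $\frac{115}{81} - \frac{28 i}{9} \approx 1.4198 - 3.1111 i$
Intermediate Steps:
$W{\left(Z \right)} = 0$
$M{\left(q \right)} = -7 + i$ ($M{\left(q \right)} = -7 + \sqrt{-1 + 0} = -7 + \sqrt{-1} = -7 + i$)
$P = - \frac{7}{3}$ ($P = 5 \left(- \frac{1}{6}\right) + 6 \left(- \frac{1}{4}\right) = - \frac{5}{6} - \frac{3}{2} = - \frac{7}{3} \approx -2.3333$)
$\left(M{\left(-6 \right)} + P^{2}\right)^{2} = \left(\left(-7 + i\right) + \left(- \frac{7}{3}\right)^{2}\right)^{2} = \left(\left(-7 + i\right) + \frac{49}{9}\right)^{2} = \left(- \frac{14}{9} + i\right)^{2}$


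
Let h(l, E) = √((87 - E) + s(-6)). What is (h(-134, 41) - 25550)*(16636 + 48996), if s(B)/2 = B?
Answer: -1676897600 + 65632*√34 ≈ -1.6765e+9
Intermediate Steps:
s(B) = 2*B
h(l, E) = √(75 - E) (h(l, E) = √((87 - E) + 2*(-6)) = √((87 - E) - 12) = √(75 - E))
(h(-134, 41) - 25550)*(16636 + 48996) = (√(75 - 1*41) - 25550)*(16636 + 48996) = (√(75 - 41) - 25550)*65632 = (√34 - 25550)*65632 = (-25550 + √34)*65632 = -1676897600 + 65632*√34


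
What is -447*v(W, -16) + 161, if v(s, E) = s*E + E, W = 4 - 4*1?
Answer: 7313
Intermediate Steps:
W = 0 (W = 4 - 4 = 0)
v(s, E) = E + E*s (v(s, E) = E*s + E = E + E*s)
-447*v(W, -16) + 161 = -(-7152)*(1 + 0) + 161 = -(-7152) + 161 = -447*(-16) + 161 = 7152 + 161 = 7313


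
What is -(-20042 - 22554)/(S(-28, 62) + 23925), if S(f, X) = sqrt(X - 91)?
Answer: 17570850/9869063 - 21298*I*sqrt(29)/286202827 ≈ 1.7804 - 0.00040074*I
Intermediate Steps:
S(f, X) = sqrt(-91 + X)
-(-20042 - 22554)/(S(-28, 62) + 23925) = -(-20042 - 22554)/(sqrt(-91 + 62) + 23925) = -(-42596)/(sqrt(-29) + 23925) = -(-42596)/(I*sqrt(29) + 23925) = -(-42596)/(23925 + I*sqrt(29)) = 42596/(23925 + I*sqrt(29))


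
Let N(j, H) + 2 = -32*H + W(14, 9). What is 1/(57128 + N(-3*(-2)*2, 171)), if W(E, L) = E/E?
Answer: 1/51655 ≈ 1.9359e-5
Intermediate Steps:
W(E, L) = 1
N(j, H) = -1 - 32*H (N(j, H) = -2 + (-32*H + 1) = -2 + (1 - 32*H) = -1 - 32*H)
1/(57128 + N(-3*(-2)*2, 171)) = 1/(57128 + (-1 - 32*171)) = 1/(57128 + (-1 - 5472)) = 1/(57128 - 5473) = 1/51655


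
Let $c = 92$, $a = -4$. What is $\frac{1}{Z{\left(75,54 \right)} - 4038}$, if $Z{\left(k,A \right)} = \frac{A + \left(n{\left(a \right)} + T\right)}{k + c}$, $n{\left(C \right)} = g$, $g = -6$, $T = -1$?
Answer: $- \frac{167}{674299} \approx -0.00024766$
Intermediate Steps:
$n{\left(C \right)} = -6$
$Z{\left(k,A \right)} = \frac{-7 + A}{92 + k}$ ($Z{\left(k,A \right)} = \frac{A - 7}{k + 92} = \frac{A - 7}{92 + k} = \frac{-7 + A}{92 + k}$)
$\frac{1}{Z{\left(75,54 \right)} - 4038} = \frac{1}{\frac{-7 + 54}{92 + 75} - 4038} = \frac{1}{\frac{1}{167} \cdot 47 - 4038} = \frac{1}{\frac{47}{167} - 4038} = \frac{1}{- \frac{674299}{167}} = - \frac{167}{674299}$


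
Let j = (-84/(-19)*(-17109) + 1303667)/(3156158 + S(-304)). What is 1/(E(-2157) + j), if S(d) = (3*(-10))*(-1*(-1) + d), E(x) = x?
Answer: -60139712/129698026267 ≈ -0.00046369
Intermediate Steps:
S(d) = -30 - 30*d (S(d) = -30*(1 + d) = -30 - 30*d)
j = 23332517/60139712 (j = (-84/(-19)*(-17109) + 1303667)/(3156158 + (-30 - 30*(-304))) = (-84*(-1/19)*(-17109) + 1303667)/(3156158 + (-30 + 9120)) = ((84/19)*(-17109) + 1303667)/(3156158 + 9090) = (-1437156/19 + 1303667)/3165248 = (23332517/19)*(1/3165248) = 23332517/60139712 ≈ 0.38797)
1/(E(-2157) + j) = 1/(-2157 + 23332517/60139712) = 1/(-129698026267/60139712) = -60139712/129698026267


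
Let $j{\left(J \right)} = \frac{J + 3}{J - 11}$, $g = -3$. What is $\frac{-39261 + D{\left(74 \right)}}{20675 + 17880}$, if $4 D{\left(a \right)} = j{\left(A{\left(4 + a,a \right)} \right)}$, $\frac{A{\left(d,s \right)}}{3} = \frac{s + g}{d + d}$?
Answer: $- \frac{7152661}{7024020} \approx -1.0183$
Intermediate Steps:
$A{\left(d,s \right)} = \frac{3 \left(-3 + s\right)}{2 d}$ ($A{\left(d,s \right)} = 3 \frac{s - 3}{d + d} = 3 \frac{-3 + s}{2 d} = \frac{3 \left(-3 + s\right)}{2 d}$)
$j{\left(J \right)} = \frac{3 + J}{-11 + J}$
$D{\left(a \right)} = \frac{3 + \frac{3 \left(-3 + a\right)}{2 \left(4 + a\right)}}{4 \left(-11 + \frac{3 \left(-3 + a\right)}{2 \left(4 + a\right)}\right)}$ ($D{\left(a \right)} = \frac{\frac{1}{-11 + \frac{3 \left(-3 + a\right)}{2 \left(4 + a\right)}} \left(3 + \frac{3 \left(-3 + a\right)}{2 \left(4 + a\right)}\right)}{4} = \frac{3 + \frac{3 \left(-3 + a\right)}{2 \left(4 + a\right)}}{4 \left(-11 + \frac{3 \left(-3 + a\right)}{2 \left(4 + a\right)}\right)}$)
$\frac{-39261 + D{\left(74 \right)}}{20675 + 17880} = \frac{-39261 + \frac{3 \left(5 + 3 \cdot 74\right)}{4 \left(-97 - 1406\right)}}{20675 + 17880} = \frac{-39261 + \frac{3 \left(5 + 222\right)}{4 \left(-97 - 1406\right)}}{38555} = \left(-39261 + \frac{3}{4} \frac{1}{-1503} \cdot 227\right) \frac{1}{38555} = \left(-39261 + \frac{3}{4} \left(- \frac{1}{1503}\right) 227\right) \frac{1}{38555} = \left(-39261 - \frac{227}{2004}\right) \frac{1}{38555} = \left(- \frac{78679271}{2004}\right) \frac{1}{38555} = - \frac{7152661}{7024020}$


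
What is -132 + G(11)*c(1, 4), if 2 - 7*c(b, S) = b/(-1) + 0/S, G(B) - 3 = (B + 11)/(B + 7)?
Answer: -2734/21 ≈ -130.19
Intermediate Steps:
G(B) = 3 + (11 + B)/(7 + B) (G(B) = 3 + (B + 11)/(B + 7) = 3 + (11 + B)/(7 + B))
c(b, S) = 2/7 + b/7 (c(b, S) = 2/7 - (b/(-1) + 0/S)/7 = 2/7 - (b*(-1) + 0)/7 = 2/7 - (-b + 0)/7 = 2/7 - (-1)*b/7 = 2/7 + b/7)
-132 + G(11)*c(1, 4) = -132 + (4*(8 + 11)/(7 + 11))*(2/7 + (⅐)*1) = -132 + (4*19/18)*(2/7 + ⅐) = -132 + (4*(1/18)*19)*(3/7) = -132 + (38/9)*(3/7) = -132 + 38/21 = -2734/21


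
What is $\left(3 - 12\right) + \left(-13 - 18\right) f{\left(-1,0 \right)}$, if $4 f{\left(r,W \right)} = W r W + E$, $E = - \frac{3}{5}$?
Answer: $- \frac{87}{20} \approx -4.35$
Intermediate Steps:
$E = - \frac{3}{5}$ ($E = \left(-3\right) \frac{1}{5} = - \frac{3}{5} \approx -0.6$)
$f{\left(r,W \right)} = - \frac{3}{20} + \frac{r W^{2}}{4}$ ($f{\left(r,W \right)} = \frac{W r W - \frac{3}{5}}{4} = \frac{r W^{2} - \frac{3}{5}}{4} = \frac{- \frac{3}{5} + r W^{2}}{4} = - \frac{3}{20} + \frac{r W^{2}}{4}$)
$\left(3 - 12\right) + \left(-13 - 18\right) f{\left(-1,0 \right)} = \left(3 - 12\right) + \left(-13 - 18\right) \left(- \frac{3}{20} + \frac{1}{4} \left(-1\right) 0^{2}\right) = \left(3 - 12\right) + \left(-13 - 18\right) \left(- \frac{3}{20} + \frac{1}{4} \left(-1\right) 0\right) = -9 - 31 \left(- \frac{3}{20} + 0\right) = -9 - - \frac{93}{20} = -9 + \frac{93}{20} = - \frac{87}{20}$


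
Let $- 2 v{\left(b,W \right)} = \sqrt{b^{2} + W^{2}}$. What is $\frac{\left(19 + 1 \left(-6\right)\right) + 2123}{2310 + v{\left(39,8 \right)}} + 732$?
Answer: $\frac{3128535444}{4268563} + \frac{4272 \sqrt{1585}}{21342815} \approx 732.93$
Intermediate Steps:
$v{\left(b,W \right)} = - \frac{\sqrt{W^{2} + b^{2}}}{2}$ ($v{\left(b,W \right)} = - \frac{\sqrt{b^{2} + W^{2}}}{2} = - \frac{\sqrt{W^{2} + b^{2}}}{2}$)
$\frac{\left(19 + 1 \left(-6\right)\right) + 2123}{2310 + v{\left(39,8 \right)}} + 732 = \frac{\left(19 + 1 \left(-6\right)\right) + 2123}{2310 - \frac{\sqrt{8^{2} + 39^{2}}}{2}} + 732 = \frac{\left(19 - 6\right) + 2123}{2310 - \frac{\sqrt{64 + 1521}}{2}} + 732 = \frac{13 + 2123}{2310 - \frac{\sqrt{1585}}{2}} + 732 = \frac{2136}{2310 - \frac{\sqrt{1585}}{2}} + 732 = 732 + \frac{2136}{2310 - \frac{\sqrt{1585}}{2}}$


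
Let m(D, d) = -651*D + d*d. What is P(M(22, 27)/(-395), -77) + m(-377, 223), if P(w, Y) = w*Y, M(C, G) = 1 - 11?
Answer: 23317170/79 ≈ 2.9515e+5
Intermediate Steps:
m(D, d) = d**2 - 651*D (m(D, d) = -651*D + d**2 = d**2 - 651*D)
M(C, G) = -10
P(w, Y) = Y*w
P(M(22, 27)/(-395), -77) + m(-377, 223) = -(-770)/(-395) + (223**2 - 651*(-377)) = -(-770)*(-1)/395 + (49729 + 245427) = -77*2/79 + 295156 = -154/79 + 295156 = 23317170/79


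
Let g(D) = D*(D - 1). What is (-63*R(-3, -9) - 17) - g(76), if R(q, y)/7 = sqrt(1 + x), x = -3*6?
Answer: -5717 - 441*I*sqrt(17) ≈ -5717.0 - 1818.3*I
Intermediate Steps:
x = -18
g(D) = D*(-1 + D)
R(q, y) = 7*I*sqrt(17) (R(q, y) = 7*sqrt(1 - 18) = 7*sqrt(-17) = 7*(I*sqrt(17)) = 7*I*sqrt(17))
(-63*R(-3, -9) - 17) - g(76) = (-441*I*sqrt(17) - 17) - 76*(-1 + 76) = (-441*I*sqrt(17) - 17) - 76*75 = (-17 - 441*I*sqrt(17)) - 1*5700 = (-17 - 441*I*sqrt(17)) - 5700 = -5717 - 441*I*sqrt(17)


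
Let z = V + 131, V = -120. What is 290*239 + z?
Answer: 69321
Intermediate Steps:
z = 11 (z = -120 + 131 = 11)
290*239 + z = 290*239 + 11 = 69310 + 11 = 69321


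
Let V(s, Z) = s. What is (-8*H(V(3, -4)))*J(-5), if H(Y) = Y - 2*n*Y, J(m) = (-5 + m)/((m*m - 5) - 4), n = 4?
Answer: -105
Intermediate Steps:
J(m) = (-5 + m)/(-9 + m**2) (J(m) = (-5 + m)/((m**2 - 5) - 4) = (-5 + m)/((-5 + m**2) - 4) = (-5 + m)/(-9 + m**2))
H(Y) = -7*Y (H(Y) = Y - 2*4*Y = Y - 8*Y = -7*Y)
(-8*H(V(3, -4)))*J(-5) = (-(-56)*3)*((-5 - 5)/(-9 + (-5)**2)) = (-8*(-21))*(-10/(-9 + 25)) = 168*(-10/16) = 168*((1/16)*(-10)) = 168*(-5/8) = -105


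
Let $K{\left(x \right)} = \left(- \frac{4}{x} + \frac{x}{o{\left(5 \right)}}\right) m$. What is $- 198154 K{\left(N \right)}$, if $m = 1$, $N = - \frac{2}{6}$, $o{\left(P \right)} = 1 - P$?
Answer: $- \frac{14366165}{6} \approx -2.3944 \cdot 10^{6}$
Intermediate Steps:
$N = - \frac{1}{3}$ ($N = \left(-2\right) \frac{1}{6} = - \frac{1}{3} \approx -0.33333$)
$K{\left(x \right)} = - \frac{4}{x} - \frac{x}{4}$ ($K{\left(x \right)} = \left(- \frac{4}{x} + \frac{x}{1 - 5}\right) 1 = \left(- \frac{4}{x} + \frac{x}{-4}\right) 1 = \left(- \frac{4}{x} + x \left(- \frac{1}{4}\right)\right) 1 = \left(- \frac{4}{x} - \frac{x}{4}\right) 1 = - \frac{4}{x} - \frac{x}{4}$)
$- 198154 K{\left(N \right)} = - 198154 \left(- \frac{4}{- \frac{1}{3}} - - \frac{1}{12}\right) = - 198154 \left(\left(-4\right) \left(-3\right) + \frac{1}{12}\right) = - 198154 \left(12 + \frac{1}{12}\right) = \left(-198154\right) \frac{145}{12} = - \frac{14366165}{6}$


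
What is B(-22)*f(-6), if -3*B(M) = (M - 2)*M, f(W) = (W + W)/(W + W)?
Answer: -176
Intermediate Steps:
f(W) = 1 (f(W) = (2*W)/((2*W)) = (2*W)*(1/(2*W)) = 1)
B(M) = -M*(-2 + M)/3 (B(M) = -(M - 2)*M/3 = -(-2 + M)*M/3 = -M*(-2 + M)/3)
B(-22)*f(-6) = ((⅓)*(-22)*(2 - 1*(-22)))*1 = ((⅓)*(-22)*(2 + 22))*1 = ((⅓)*(-22)*24)*1 = -176*1 = -176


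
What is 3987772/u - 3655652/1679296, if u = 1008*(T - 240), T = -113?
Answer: -124959660715/9336465936 ≈ -13.384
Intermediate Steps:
u = -355824 (u = 1008*(-113 - 240) = 1008*(-353) = -355824)
3987772/u - 3655652/1679296 = 3987772/(-355824) - 3655652/1679296 = 3987772*(-1/355824) - 3655652*1/1679296 = -996943/88956 - 913913/419824 = -124959660715/9336465936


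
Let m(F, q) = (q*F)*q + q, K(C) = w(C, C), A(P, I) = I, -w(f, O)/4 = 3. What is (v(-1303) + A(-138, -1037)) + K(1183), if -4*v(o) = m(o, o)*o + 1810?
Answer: -720639276074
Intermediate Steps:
w(f, O) = -12 (w(f, O) = -4*3 = -12)
K(C) = -12
m(F, q) = q + F*q² (m(F, q) = (F*q)*q + q = F*q² + q = q + F*q²)
v(o) = -905/2 - o²*(1 + o²)/4 (v(o) = -((o*(1 + o*o))*o + 1810)/4 = -((o*(1 + o²))*o + 1810)/4 = -(o²*(1 + o²) + 1810)/4 = -(1810 + o²*(1 + o²))/4 = -905/2 - o²*(1 + o²)/4)
(v(-1303) + A(-138, -1037)) + K(1183) = ((-905/2 - ¼*(-1303)² - ¼*(-1303)⁴) - 1037) - 12 = ((-905/2 - ¼*1697809 - ¼*2882555400481) - 1037) - 12 = ((-905/2 - 1697809/4 - 2882555400481/4) - 1037) - 12 = (-720639275025 - 1037) - 12 = -720639276062 - 12 = -720639276074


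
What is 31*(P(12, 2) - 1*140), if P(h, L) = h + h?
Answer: -3596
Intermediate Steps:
P(h, L) = 2*h
31*(P(12, 2) - 1*140) = 31*(2*12 - 1*140) = 31*(24 - 140) = 31*(-116) = -3596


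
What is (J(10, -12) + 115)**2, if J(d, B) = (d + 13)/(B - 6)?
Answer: 4190209/324 ≈ 12933.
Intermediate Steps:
J(d, B) = (13 + d)/(-6 + B)
(J(10, -12) + 115)**2 = ((13 + 10)/(-6 - 12) + 115)**2 = (23/(-18) + 115)**2 = (-1/18*23 + 115)**2 = (-23/18 + 115)**2 = (2047/18)**2 = 4190209/324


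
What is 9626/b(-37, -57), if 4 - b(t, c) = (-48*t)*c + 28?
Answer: 4813/50604 ≈ 0.095111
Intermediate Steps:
b(t, c) = -24 + 48*c*t (b(t, c) = 4 - ((-48*t)*c + 28) = 4 - (-48*c*t + 28) = 4 - (28 - 48*c*t) = 4 + (-28 + 48*c*t) = -24 + 48*c*t)
9626/b(-37, -57) = 9626/(-24 + 48*(-57)*(-37)) = 9626/(-24 + 101232) = 9626/101208 = 9626*(1/101208) = 4813/50604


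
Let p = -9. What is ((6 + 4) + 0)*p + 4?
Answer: -86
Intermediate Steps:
((6 + 4) + 0)*p + 4 = ((6 + 4) + 0)*(-9) + 4 = (10 + 0)*(-9) + 4 = 10*(-9) + 4 = -90 + 4 = -86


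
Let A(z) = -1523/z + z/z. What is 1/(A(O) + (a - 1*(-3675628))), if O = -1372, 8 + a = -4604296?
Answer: -1372/1274140577 ≈ -1.0768e-6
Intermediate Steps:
a = -4604304 (a = -8 - 4604296 = -4604304)
A(z) = 1 - 1523/z (A(z) = -1523/z + 1 = 1 - 1523/z)
1/(A(O) + (a - 1*(-3675628))) = 1/((-1523 - 1372)/(-1372) + (-4604304 - 1*(-3675628))) = 1/(-1/1372*(-2895) + (-4604304 + 3675628)) = 1/(2895/1372 - 928676) = 1/(-1274140577/1372) = -1372/1274140577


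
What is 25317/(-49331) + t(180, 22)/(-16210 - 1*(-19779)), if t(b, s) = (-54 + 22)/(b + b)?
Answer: -4066234109/7922805255 ≈ -0.51323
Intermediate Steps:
t(b, s) = -16/b (t(b, s) = -32*1/(2*b) = -16/b)
25317/(-49331) + t(180, 22)/(-16210 - 1*(-19779)) = 25317/(-49331) + (-16/180)/(-16210 - 1*(-19779)) = 25317*(-1/49331) + (-16*1/180)/(-16210 + 19779) = -25317/49331 - 4/45/3569 = -25317/49331 - 4/45*1/3569 = -25317/49331 - 4/160605 = -4066234109/7922805255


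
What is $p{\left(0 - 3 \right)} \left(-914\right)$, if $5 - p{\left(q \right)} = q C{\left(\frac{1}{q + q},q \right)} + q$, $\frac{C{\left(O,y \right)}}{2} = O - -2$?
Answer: $-17366$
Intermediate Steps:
$C{\left(O,y \right)} = 4 + 2 O$ ($C{\left(O,y \right)} = 2 \left(O - -2\right) = 2 \left(O + 2\right) = 2 \left(2 + O\right) = 4 + 2 O$)
$p{\left(q \right)} = 5 - q - q \left(4 + \frac{1}{q}\right)$ ($p{\left(q \right)} = 5 - \left(q \left(4 + \frac{2}{q + q}\right) + q\right) = 5 - \left(q \left(4 + \frac{2}{2 q}\right) + q\right) = 5 - \left(q \left(4 + 2 \frac{1}{2 q}\right) + q\right) = 5 - \left(q \left(4 + \frac{1}{q}\right) + q\right) = 5 - \left(q + q \left(4 + \frac{1}{q}\right)\right) = 5 - q - q \left(4 + \frac{1}{q}\right)$)
$p{\left(0 - 3 \right)} \left(-914\right) = \left(4 - 5 \left(0 - 3\right)\right) \left(-914\right) = \left(4 - -15\right) \left(-914\right) = \left(4 + 15\right) \left(-914\right) = 19 \left(-914\right) = -17366$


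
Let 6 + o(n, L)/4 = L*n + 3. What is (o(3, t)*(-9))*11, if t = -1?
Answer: 2376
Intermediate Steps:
o(n, L) = -12 + 4*L*n (o(n, L) = -24 + 4*(L*n + 3) = -24 + 4*(3 + L*n) = -24 + (12 + 4*L*n) = -12 + 4*L*n)
(o(3, t)*(-9))*11 = ((-12 + 4*(-1)*3)*(-9))*11 = ((-12 - 12)*(-9))*11 = -24*(-9)*11 = 216*11 = 2376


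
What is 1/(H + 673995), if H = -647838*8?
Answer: -1/4508709 ≈ -2.2179e-7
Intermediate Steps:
H = -5182704
1/(H + 673995) = 1/(-5182704 + 673995) = 1/(-4508709) = -1/4508709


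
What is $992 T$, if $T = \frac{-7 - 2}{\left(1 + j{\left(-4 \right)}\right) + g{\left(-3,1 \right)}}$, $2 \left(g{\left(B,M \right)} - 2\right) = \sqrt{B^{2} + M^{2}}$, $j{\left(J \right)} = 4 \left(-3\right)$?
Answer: $\frac{160704}{157} + \frac{8928 \sqrt{10}}{157} \approx 1203.4$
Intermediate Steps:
$j{\left(J \right)} = -12$
$g{\left(B,M \right)} = 2 + \frac{\sqrt{B^{2} + M^{2}}}{2}$
$T = - \frac{9}{-9 + \frac{\sqrt{10}}{2}}$ ($T = \frac{-7 - 2}{\left(1 - 12\right) + \left(2 + \frac{\sqrt{\left(-3\right)^{2} + 1^{2}}}{2}\right)} = - \frac{9}{-11 + \left(2 + \frac{\sqrt{9 + 1}}{2}\right)} = - \frac{9}{-11 + \left(2 + \frac{\sqrt{10}}{2}\right)} = - \frac{9}{-9 + \frac{\sqrt{10}}{2}} \approx 1.2131$)
$992 T = 992 \left(\frac{162}{157} + \frac{9 \sqrt{10}}{157}\right) = \frac{160704}{157} + \frac{8928 \sqrt{10}}{157}$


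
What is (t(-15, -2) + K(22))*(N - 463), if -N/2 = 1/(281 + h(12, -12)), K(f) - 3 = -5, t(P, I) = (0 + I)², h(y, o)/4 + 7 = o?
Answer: -189834/205 ≈ -926.02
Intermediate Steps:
h(y, o) = -28 + 4*o
t(P, I) = I²
K(f) = -2 (K(f) = 3 - 5 = -2)
N = -2/205 (N = -2/(281 + (-28 + 4*(-12))) = -2/(281 + (-28 - 48)) = -2/(281 - 76) = -2/205 ≈ -0.0097561)
(t(-15, -2) + K(22))*(N - 463) = ((-2)² - 2)*(-2/205 - 463) = (4 - 2)*(-94917/205) = 2*(-94917/205) = -189834/205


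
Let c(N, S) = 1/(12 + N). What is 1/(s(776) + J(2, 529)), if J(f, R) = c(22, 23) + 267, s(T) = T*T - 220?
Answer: 34/20475583 ≈ 1.6605e-6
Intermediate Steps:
s(T) = -220 + T² (s(T) = T² - 220 = -220 + T²)
J(f, R) = 9079/34 (J(f, R) = 1/(12 + 22) + 267 = 1/34 + 267 = 9079/34)
1/(s(776) + J(2, 529)) = 1/((-220 + 776²) + 9079/34) = 1/((-220 + 602176) + 9079/34) = 1/(601956 + 9079/34) = 1/(20475583/34) = 34/20475583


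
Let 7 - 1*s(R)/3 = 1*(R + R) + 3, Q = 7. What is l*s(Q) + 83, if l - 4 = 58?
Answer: -1777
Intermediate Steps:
l = 62 (l = 4 + 58 = 62)
s(R) = 12 - 6*R (s(R) = 21 - 3*(1*(R + R) + 3) = 21 - 3*(1*(2*R) + 3) = 21 - 3*(2*R + 3) = 21 - 3*(3 + 2*R) = 21 + (-9 - 6*R) = 12 - 6*R)
l*s(Q) + 83 = 62*(12 - 6*7) + 83 = 62*(12 - 42) + 83 = 62*(-30) + 83 = -1860 + 83 = -1777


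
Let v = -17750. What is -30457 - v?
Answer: -12707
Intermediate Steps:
-30457 - v = -30457 - 1*(-17750) = -30457 + 17750 = -12707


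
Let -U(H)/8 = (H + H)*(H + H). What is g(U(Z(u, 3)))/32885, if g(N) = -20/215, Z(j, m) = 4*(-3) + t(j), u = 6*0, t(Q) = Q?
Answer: -4/1414055 ≈ -2.8287e-6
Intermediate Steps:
u = 0
Z(j, m) = -12 + j (Z(j, m) = 4*(-3) + j = -12 + j)
U(H) = -32*H² (U(H) = -8*(H + H)*(H + H) = -8*2*H*2*H = -32*H²)
g(N) = -4/43 (g(N) = -20*1/215 = -4/43)
g(U(Z(u, 3)))/32885 = -4/43/32885 = -4/43*1/32885 = -4/1414055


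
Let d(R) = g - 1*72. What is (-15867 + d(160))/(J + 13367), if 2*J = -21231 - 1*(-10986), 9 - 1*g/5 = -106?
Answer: -30728/16489 ≈ -1.8635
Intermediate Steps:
g = 575 (g = 45 - 5*(-106) = 45 + 530 = 575)
d(R) = 503 (d(R) = 575 - 1*72 = 575 - 72 = 503)
J = -10245/2 (J = (-21231 - 1*(-10986))/2 = (-21231 + 10986)/2 = (½)*(-10245) = -10245/2 ≈ -5122.5)
(-15867 + d(160))/(J + 13367) = (-15867 + 503)/(-10245/2 + 13367) = -15364/16489/2 = -15364*2/16489 = -30728/16489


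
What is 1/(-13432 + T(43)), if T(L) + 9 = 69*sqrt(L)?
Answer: -13441/180455758 - 69*sqrt(43)/180455758 ≈ -7.6991e-5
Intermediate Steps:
T(L) = -9 + 69*sqrt(L)
1/(-13432 + T(43)) = 1/(-13432 + (-9 + 69*sqrt(43))) = 1/(-13441 + 69*sqrt(43))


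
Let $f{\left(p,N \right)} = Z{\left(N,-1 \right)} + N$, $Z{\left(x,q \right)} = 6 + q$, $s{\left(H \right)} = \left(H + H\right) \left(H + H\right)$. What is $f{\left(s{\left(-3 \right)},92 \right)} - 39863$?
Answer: $-39766$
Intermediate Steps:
$s{\left(H \right)} = 4 H^{2}$ ($s{\left(H \right)} = 2 H 2 H = 4 H^{2}$)
$f{\left(p,N \right)} = 5 + N$ ($f{\left(p,N \right)} = \left(6 - 1\right) + N = 5 + N$)
$f{\left(s{\left(-3 \right)},92 \right)} - 39863 = \left(5 + 92\right) - 39863 = 97 - 39863 = -39766$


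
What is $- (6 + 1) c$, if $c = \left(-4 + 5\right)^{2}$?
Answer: $-7$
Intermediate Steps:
$c = 1$ ($c = 1^{2} = 1$)
$- (6 + 1) c = - (6 + 1) 1 = \left(-1\right) 7 \cdot 1 = \left(-7\right) 1 = -7$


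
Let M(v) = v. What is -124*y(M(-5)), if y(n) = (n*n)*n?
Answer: 15500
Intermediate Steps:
y(n) = n**3 (y(n) = n**2*n = n**3)
-124*y(M(-5)) = -124*(-5)**3 = -124*(-125) = 15500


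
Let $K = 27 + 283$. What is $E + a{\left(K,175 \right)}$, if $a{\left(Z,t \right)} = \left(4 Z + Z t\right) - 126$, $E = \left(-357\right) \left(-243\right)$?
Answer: $142115$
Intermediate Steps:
$K = 310$
$E = 86751$
$a{\left(Z,t \right)} = -126 + 4 Z + Z t$
$E + a{\left(K,175 \right)} = 86751 + \left(-126 + 4 \cdot 310 + 310 \cdot 175\right) = 86751 + \left(-126 + 1240 + 54250\right) = 86751 + 55364 = 142115$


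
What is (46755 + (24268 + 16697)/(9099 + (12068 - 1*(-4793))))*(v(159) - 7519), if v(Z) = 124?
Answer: -1795211331435/5192 ≈ -3.4576e+8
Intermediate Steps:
(46755 + (24268 + 16697)/(9099 + (12068 - 1*(-4793))))*(v(159) - 7519) = (46755 + (24268 + 16697)/(9099 + (12068 - 1*(-4793))))*(124 - 7519) = (46755 + 40965/(9099 + (12068 + 4793)))*(-7395) = (46755 + 40965/(9099 + 16861))*(-7395) = (46755 + 40965/25960)*(-7395) = (46755 + 40965*(1/25960))*(-7395) = (46755 + 8193/5192)*(-7395) = (242760153/5192)*(-7395) = -1795211331435/5192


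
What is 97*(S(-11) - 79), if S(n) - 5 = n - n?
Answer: -7178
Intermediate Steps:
S(n) = 5 (S(n) = 5 + (n - n) = 5 + 0 = 5)
97*(S(-11) - 79) = 97*(5 - 79) = 97*(-74) = -7178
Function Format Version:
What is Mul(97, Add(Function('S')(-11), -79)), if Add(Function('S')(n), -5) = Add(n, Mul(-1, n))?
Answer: -7178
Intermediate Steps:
Function('S')(n) = 5 (Function('S')(n) = Add(5, Add(n, Mul(-1, n))) = Add(5, 0) = 5)
Mul(97, Add(Function('S')(-11), -79)) = Mul(97, Add(5, -79)) = Mul(97, -74) = -7178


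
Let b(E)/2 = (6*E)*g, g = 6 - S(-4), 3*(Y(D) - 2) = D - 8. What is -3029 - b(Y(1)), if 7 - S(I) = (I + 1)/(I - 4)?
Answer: -6063/2 ≈ -3031.5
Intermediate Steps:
S(I) = 7 - (1 + I)/(-4 + I) (S(I) = 7 - (I + 1)/(I - 4) = 7 - (1 + I)/(-4 + I))
Y(D) = -⅔ + D/3 (Y(D) = 2 + (D - 8)/3 = 2 + (-8 + D)/3 = 2 + (-8/3 + D/3) = -⅔ + D/3)
g = -5/8 (g = 6 - (-29 + 6*(-4))/(-4 - 4) = 6 - (-29 - 24)/(-8) = 6 - (-1)*(-53)/8 = 6 - 1*53/8 = 6 - 53/8 = -5/8 ≈ -0.62500)
b(E) = -15*E/2 (b(E) = 2*((6*E)*(-5/8)) = 2*(-15*E/4) = -15*E/2)
-3029 - b(Y(1)) = -3029 - (-15)*(-⅔ + (⅓)*1)/2 = -3029 - (-15)*(-⅔ + ⅓)/2 = -3029 - (-15)*(-1)/(2*3) = -3029 - 1*5/2 = -3029 - 5/2 = -6063/2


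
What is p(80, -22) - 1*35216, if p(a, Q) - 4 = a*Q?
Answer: -36972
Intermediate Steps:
p(a, Q) = 4 + Q*a (p(a, Q) = 4 + a*Q = 4 + Q*a)
p(80, -22) - 1*35216 = (4 - 22*80) - 1*35216 = (4 - 1760) - 35216 = -1756 - 35216 = -36972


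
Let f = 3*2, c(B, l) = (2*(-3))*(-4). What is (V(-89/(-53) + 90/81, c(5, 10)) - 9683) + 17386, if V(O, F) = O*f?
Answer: 1227439/159 ≈ 7719.7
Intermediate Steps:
c(B, l) = 24 (c(B, l) = -6*(-4) = 24)
f = 6
V(O, F) = 6*O (V(O, F) = O*6 = 6*O)
(V(-89/(-53) + 90/81, c(5, 10)) - 9683) + 17386 = (6*(-89/(-53) + 90/81) - 9683) + 17386 = (6*(-89*(-1/53) + 90*(1/81)) - 9683) + 17386 = (6*(89/53 + 10/9) - 9683) + 17386 = (6*(1331/477) - 9683) + 17386 = (2662/159 - 9683) + 17386 = -1536935/159 + 17386 = 1227439/159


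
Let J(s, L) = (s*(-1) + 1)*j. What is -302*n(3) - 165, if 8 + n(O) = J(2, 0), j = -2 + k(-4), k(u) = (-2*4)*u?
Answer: 11311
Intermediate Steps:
k(u) = -8*u
j = 30 (j = -2 - 8*(-4) = -2 + 32 = 30)
J(s, L) = 30 - 30*s (J(s, L) = (s*(-1) + 1)*30 = (-s + 1)*30 = (1 - s)*30 = 30 - 30*s)
n(O) = -38 (n(O) = -8 + (30 - 30*2) = -8 + (30 - 60) = -8 - 30 = -38)
-302*n(3) - 165 = -302*(-38) - 165 = 11476 - 165 = 11311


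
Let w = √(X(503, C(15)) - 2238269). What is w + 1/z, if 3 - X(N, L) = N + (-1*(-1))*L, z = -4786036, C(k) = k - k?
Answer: -1/4786036 + I*√2238769 ≈ -2.0894e-7 + 1496.3*I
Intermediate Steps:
C(k) = 0
X(N, L) = 3 - L - N (X(N, L) = 3 - (N + (-1*(-1))*L) = 3 - (N + 1*L) = 3 - (N + L) = 3 - (L + N) = 3 + (-L - N) = 3 - L - N)
w = I*√2238769 (w = √((3 - 1*0 - 1*503) - 2238269) = √((3 + 0 - 503) - 2238269) = √(-500 - 2238269) = √(-2238769) = I*√2238769 ≈ 1496.3*I)
w + 1/z = I*√2238769 + 1/(-4786036) = I*√2238769 - 1/4786036 = -1/4786036 + I*√2238769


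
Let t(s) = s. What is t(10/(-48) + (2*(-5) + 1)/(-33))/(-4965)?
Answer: -17/1310760 ≈ -1.2970e-5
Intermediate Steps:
t(10/(-48) + (2*(-5) + 1)/(-33))/(-4965) = (10/(-48) + (2*(-5) + 1)/(-33))/(-4965) = (10*(-1/48) + (-10 + 1)*(-1/33))*(-1/4965) = (-5/24 - 9*(-1/33))*(-1/4965) = (-5/24 + 3/11)*(-1/4965) = (17/264)*(-1/4965) = -17/1310760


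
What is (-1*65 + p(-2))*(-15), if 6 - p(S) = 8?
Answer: 1005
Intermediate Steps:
p(S) = -2 (p(S) = 6 - 1*8 = 6 - 8 = -2)
(-1*65 + p(-2))*(-15) = (-1*65 - 2)*(-15) = (-65 - 2)*(-15) = -67*(-15) = 1005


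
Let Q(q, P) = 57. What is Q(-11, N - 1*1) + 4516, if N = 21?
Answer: 4573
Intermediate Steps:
Q(-11, N - 1*1) + 4516 = 57 + 4516 = 4573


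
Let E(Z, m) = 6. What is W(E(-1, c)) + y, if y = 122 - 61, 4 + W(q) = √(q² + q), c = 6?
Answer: 57 + √42 ≈ 63.481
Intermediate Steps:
W(q) = -4 + √(q + q²) (W(q) = -4 + √(q² + q) = -4 + √(q + q²))
y = 61
W(E(-1, c)) + y = (-4 + √(6*(1 + 6))) + 61 = (-4 + √(6*7)) + 61 = (-4 + √42) + 61 = 57 + √42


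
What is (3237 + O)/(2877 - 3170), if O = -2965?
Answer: -272/293 ≈ -0.92833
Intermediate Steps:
(3237 + O)/(2877 - 3170) = (3237 - 2965)/(2877 - 3170) = 272/(-293) = 272*(-1/293) = -272/293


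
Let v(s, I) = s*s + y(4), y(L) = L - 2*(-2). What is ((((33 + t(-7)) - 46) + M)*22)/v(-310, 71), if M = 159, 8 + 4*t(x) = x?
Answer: 6259/192216 ≈ 0.032562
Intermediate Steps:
t(x) = -2 + x/4
y(L) = 4 + L (y(L) = L + 4 = 4 + L)
v(s, I) = 8 + s² (v(s, I) = s*s + (4 + 4) = s² + 8 = 8 + s²)
((((33 + t(-7)) - 46) + M)*22)/v(-310, 71) = ((((33 + (-2 + (¼)*(-7))) - 46) + 159)*22)/(8 + (-310)²) = ((((33 + (-2 - 7/4)) - 46) + 159)*22)/(8 + 96100) = ((((33 - 15/4) - 46) + 159)*22)/96108 = (((117/4 - 46) + 159)*22)*(1/96108) = ((-67/4 + 159)*22)*(1/96108) = ((569/4)*22)*(1/96108) = (6259/2)*(1/96108) = 6259/192216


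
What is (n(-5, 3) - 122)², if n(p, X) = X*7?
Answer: 10201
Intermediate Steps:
n(p, X) = 7*X
(n(-5, 3) - 122)² = (7*3 - 122)² = (21 - 122)² = (-101)² = 10201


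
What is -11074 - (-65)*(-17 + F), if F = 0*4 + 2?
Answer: -12049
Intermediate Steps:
F = 2 (F = 0 + 2 = 2)
-11074 - (-65)*(-17 + F) = -11074 - (-65)*(-17 + 2) = -11074 - (-65)*(-15) = -11074 - 1*975 = -11074 - 975 = -12049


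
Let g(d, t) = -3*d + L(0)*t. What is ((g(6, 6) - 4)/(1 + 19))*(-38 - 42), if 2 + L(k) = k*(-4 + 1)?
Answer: 136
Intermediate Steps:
L(k) = -2 - 3*k (L(k) = -2 + k*(-4 + 1) = -2 + k*(-3) = -2 - 3*k)
g(d, t) = -3*d - 2*t (g(d, t) = -3*d + (-2 - 3*0)*t = -3*d + (-2 + 0)*t = -3*d - 2*t)
((g(6, 6) - 4)/(1 + 19))*(-38 - 42) = (((-3*6 - 2*6) - 4)/(1 + 19))*(-38 - 42) = (((-18 - 12) - 4)/20)*(-80) = ((-30 - 4)*(1/20))*(-80) = -34*1/20*(-80) = -17/10*(-80) = 136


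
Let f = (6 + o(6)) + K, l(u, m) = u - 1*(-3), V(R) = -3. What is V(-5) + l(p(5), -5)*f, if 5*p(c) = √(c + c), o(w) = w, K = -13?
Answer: -6 - √10/5 ≈ -6.6325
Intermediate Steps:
p(c) = √2*√c/5 (p(c) = √(c + c)/5 = √(2*c)/5 = (√2*√c)/5 = √2*√c/5)
l(u, m) = 3 + u (l(u, m) = u + 3 = 3 + u)
f = -1 (f = (6 + 6) - 13 = 12 - 13 = -1)
V(-5) + l(p(5), -5)*f = -3 + (3 + √2*√5/5)*(-1) = -3 + (3 + √10/5)*(-1) = -3 + (-3 - √10/5) = -6 - √10/5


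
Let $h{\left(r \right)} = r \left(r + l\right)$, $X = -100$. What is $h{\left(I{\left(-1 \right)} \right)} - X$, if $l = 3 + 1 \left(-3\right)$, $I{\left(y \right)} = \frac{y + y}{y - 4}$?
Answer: $\frac{2504}{25} \approx 100.16$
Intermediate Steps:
$I{\left(y \right)} = \frac{2 y}{-4 + y}$
$l = 0$ ($l = 3 - 3 = 0$)
$h{\left(r \right)} = r^{2}$ ($h{\left(r \right)} = r \left(r + 0\right) = r r = r^{2}$)
$h{\left(I{\left(-1 \right)} \right)} - X = \left(2 \left(-1\right) \frac{1}{-4 - 1}\right)^{2} - -100 = \left(2 \left(-1\right) \frac{1}{-5}\right)^{2} + 100 = \left(2 \left(-1\right) \left(- \frac{1}{5}\right)\right)^{2} + 100 = \left(\frac{2}{5}\right)^{2} + 100 = \frac{4}{25} + 100 = \frac{2504}{25}$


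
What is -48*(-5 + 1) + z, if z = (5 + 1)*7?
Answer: 234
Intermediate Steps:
z = 42 (z = 6*7 = 42)
-48*(-5 + 1) + z = -48*(-5 + 1) + 42 = -48*(-4) + 42 = -24*(-8) + 42 = 192 + 42 = 234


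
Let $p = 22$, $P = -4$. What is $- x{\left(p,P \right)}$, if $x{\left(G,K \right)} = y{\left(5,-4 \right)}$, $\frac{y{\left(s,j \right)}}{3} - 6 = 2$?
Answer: $-24$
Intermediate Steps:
$y{\left(s,j \right)} = 24$ ($y{\left(s,j \right)} = 18 + 3 \cdot 2 = 18 + 6 = 24$)
$x{\left(G,K \right)} = 24$
$- x{\left(p,P \right)} = \left(-1\right) 24 = -24$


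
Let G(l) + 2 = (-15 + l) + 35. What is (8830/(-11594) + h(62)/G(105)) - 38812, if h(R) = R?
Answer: -27674342803/713031 ≈ -38812.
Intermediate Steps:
G(l) = 18 + l (G(l) = -2 + ((-15 + l) + 35) = -2 + (20 + l) = 18 + l)
(8830/(-11594) + h(62)/G(105)) - 38812 = (8830/(-11594) + 62/(18 + 105)) - 38812 = (8830*(-1/11594) + 62/123) - 38812 = (-4415/5797 + 62*(1/123)) - 38812 = (-4415/5797 + 62/123) - 38812 = -183631/713031 - 38812 = -27674342803/713031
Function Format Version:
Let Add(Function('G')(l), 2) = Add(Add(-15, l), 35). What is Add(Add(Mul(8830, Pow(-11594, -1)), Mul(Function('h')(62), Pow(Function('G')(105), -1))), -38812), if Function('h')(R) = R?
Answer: Rational(-27674342803, 713031) ≈ -38812.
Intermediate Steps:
Function('G')(l) = Add(18, l) (Function('G')(l) = Add(-2, Add(Add(-15, l), 35)) = Add(-2, Add(20, l)) = Add(18, l))
Add(Add(Mul(8830, Pow(-11594, -1)), Mul(Function('h')(62), Pow(Function('G')(105), -1))), -38812) = Add(Add(Mul(8830, Pow(-11594, -1)), Mul(62, Pow(Add(18, 105), -1))), -38812) = Add(Add(Mul(8830, Rational(-1, 11594)), Mul(62, Pow(123, -1))), -38812) = Add(Add(Rational(-4415, 5797), Mul(62, Rational(1, 123))), -38812) = Add(Add(Rational(-4415, 5797), Rational(62, 123)), -38812) = Add(Rational(-183631, 713031), -38812) = Rational(-27674342803, 713031)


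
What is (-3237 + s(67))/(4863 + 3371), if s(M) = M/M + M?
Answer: -3169/8234 ≈ -0.38487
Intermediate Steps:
s(M) = 1 + M
(-3237 + s(67))/(4863 + 3371) = (-3237 + (1 + 67))/(4863 + 3371) = (-3237 + 68)/8234 = -3169*1/8234 = -3169/8234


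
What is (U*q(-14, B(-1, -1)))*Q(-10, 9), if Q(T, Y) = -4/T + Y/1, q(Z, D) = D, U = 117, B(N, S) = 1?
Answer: 5499/5 ≈ 1099.8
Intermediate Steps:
Q(T, Y) = Y - 4/T (Q(T, Y) = -4/T + Y*1 = -4/T + Y = Y - 4/T)
(U*q(-14, B(-1, -1)))*Q(-10, 9) = (117*1)*(9 - 4/(-10)) = 117*(9 - 4*(-⅒)) = 117*(9 + ⅖) = 117*(47/5) = 5499/5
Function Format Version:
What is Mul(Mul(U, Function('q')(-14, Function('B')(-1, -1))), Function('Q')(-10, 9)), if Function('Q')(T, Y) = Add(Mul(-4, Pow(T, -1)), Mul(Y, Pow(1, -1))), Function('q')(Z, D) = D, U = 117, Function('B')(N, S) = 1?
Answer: Rational(5499, 5) ≈ 1099.8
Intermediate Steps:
Function('Q')(T, Y) = Add(Y, Mul(-4, Pow(T, -1))) (Function('Q')(T, Y) = Add(Mul(-4, Pow(T, -1)), Mul(Y, 1)) = Add(Mul(-4, Pow(T, -1)), Y) = Add(Y, Mul(-4, Pow(T, -1))))
Mul(Mul(U, Function('q')(-14, Function('B')(-1, -1))), Function('Q')(-10, 9)) = Mul(Mul(117, 1), Add(9, Mul(-4, Pow(-10, -1)))) = Mul(117, Add(9, Mul(-4, Rational(-1, 10)))) = Mul(117, Add(9, Rational(2, 5))) = Mul(117, Rational(47, 5)) = Rational(5499, 5)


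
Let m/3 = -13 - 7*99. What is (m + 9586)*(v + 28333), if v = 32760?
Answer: 456242524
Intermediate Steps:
m = -2118 (m = 3*(-13 - 7*99) = 3*(-13 - 693) = 3*(-706) = -2118)
(m + 9586)*(v + 28333) = (-2118 + 9586)*(32760 + 28333) = 7468*61093 = 456242524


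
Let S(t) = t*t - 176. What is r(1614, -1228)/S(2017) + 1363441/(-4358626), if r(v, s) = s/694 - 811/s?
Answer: -1181755362653566289/3777813018972572804 ≈ -0.31281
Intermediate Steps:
r(v, s) = -811/s + s/694 (r(v, s) = s*(1/694) - 811/s = s/694 - 811/s = -811/s + s/694)
S(t) = -176 + t² (S(t) = t² - 176 = -176 + t²)
r(1614, -1228)/S(2017) + 1363441/(-4358626) = (-811/(-1228) + (1/694)*(-1228))/(-176 + 2017²) + 1363441/(-4358626) = (-811*(-1/1228) - 614/347)/(-176 + 4068289) + 1363441*(-1/4358626) = (811/1228 - 614/347)/4068113 - 1363441/4358626 = -472575/426116*1/4068113 - 1363441/4358626 = -472575/1733488039108 - 1363441/4358626 = -1181755362653566289/3777813018972572804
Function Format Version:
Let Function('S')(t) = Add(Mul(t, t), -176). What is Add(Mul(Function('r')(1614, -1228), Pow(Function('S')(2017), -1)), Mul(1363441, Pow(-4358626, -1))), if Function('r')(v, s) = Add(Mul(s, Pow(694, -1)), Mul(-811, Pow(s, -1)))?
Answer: Rational(-1181755362653566289, 3777813018972572804) ≈ -0.31281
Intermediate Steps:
Function('r')(v, s) = Add(Mul(-811, Pow(s, -1)), Mul(Rational(1, 694), s)) (Function('r')(v, s) = Add(Mul(s, Rational(1, 694)), Mul(-811, Pow(s, -1))) = Add(Mul(Rational(1, 694), s), Mul(-811, Pow(s, -1))) = Add(Mul(-811, Pow(s, -1)), Mul(Rational(1, 694), s)))
Function('S')(t) = Add(-176, Pow(t, 2)) (Function('S')(t) = Add(Pow(t, 2), -176) = Add(-176, Pow(t, 2)))
Add(Mul(Function('r')(1614, -1228), Pow(Function('S')(2017), -1)), Mul(1363441, Pow(-4358626, -1))) = Add(Mul(Add(Mul(-811, Pow(-1228, -1)), Mul(Rational(1, 694), -1228)), Pow(Add(-176, Pow(2017, 2)), -1)), Mul(1363441, Pow(-4358626, -1))) = Add(Mul(Add(Mul(-811, Rational(-1, 1228)), Rational(-614, 347)), Pow(Add(-176, 4068289), -1)), Mul(1363441, Rational(-1, 4358626))) = Add(Mul(Add(Rational(811, 1228), Rational(-614, 347)), Pow(4068113, -1)), Rational(-1363441, 4358626)) = Add(Mul(Rational(-472575, 426116), Rational(1, 4068113)), Rational(-1363441, 4358626)) = Add(Rational(-472575, 1733488039108), Rational(-1363441, 4358626)) = Rational(-1181755362653566289, 3777813018972572804)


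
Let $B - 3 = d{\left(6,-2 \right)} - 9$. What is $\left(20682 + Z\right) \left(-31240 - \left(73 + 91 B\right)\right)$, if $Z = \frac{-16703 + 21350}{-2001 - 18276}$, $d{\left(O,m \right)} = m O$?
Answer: $- \frac{4148211541075}{6759} \approx -6.1373 \cdot 10^{8}$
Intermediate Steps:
$d{\left(O,m \right)} = O m$
$B = -18$ ($B = 3 + \left(6 \left(-2\right) - 9\right) = 3 - 21 = -18$)
$Z = - \frac{1549}{6759}$ ($Z = \frac{4647}{-20277} = 4647 \left(- \frac{1}{20277}\right) = - \frac{1549}{6759} \approx -0.22918$)
$\left(20682 + Z\right) \left(-31240 - \left(73 + 91 B\right)\right) = \left(20682 - \frac{1549}{6759}\right) \left(-31240 - -1565\right) = \frac{139788089 \left(-31240 + \left(-73 + 1638\right)\right)}{6759} = \frac{139788089 \left(-31240 + 1565\right)}{6759} = \frac{139788089}{6759} \left(-29675\right) = - \frac{4148211541075}{6759}$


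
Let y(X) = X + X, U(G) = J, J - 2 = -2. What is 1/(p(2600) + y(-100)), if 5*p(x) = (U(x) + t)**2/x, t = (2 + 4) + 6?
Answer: -1625/324982 ≈ -0.0050003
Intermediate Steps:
J = 0 (J = 2 - 2 = 0)
U(G) = 0
y(X) = 2*X
t = 12 (t = 6 + 6 = 12)
p(x) = 144/(5*x) (p(x) = ((0 + 12)**2/x)/5 = (12**2/x)/5 = (144/x)/5 = 144/(5*x))
1/(p(2600) + y(-100)) = 1/((144/5)/2600 + 2*(-100)) = 1/((144/5)*(1/2600) - 200) = 1/(18/1625 - 200) = 1/(-324982/1625) = -1625/324982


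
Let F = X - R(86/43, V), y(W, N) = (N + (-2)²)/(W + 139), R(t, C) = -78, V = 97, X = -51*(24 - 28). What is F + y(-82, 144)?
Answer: 16222/57 ≈ 284.60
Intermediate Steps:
X = 204 (X = -51*(-4) = 204)
y(W, N) = (4 + N)/(139 + W) (y(W, N) = (N + 4)/(139 + W) = (4 + N)/(139 + W))
F = 282 (F = 204 - 1*(-78) = 204 + 78 = 282)
F + y(-82, 144) = 282 + (4 + 144)/(139 - 82) = 282 + 148/57 = 16222/57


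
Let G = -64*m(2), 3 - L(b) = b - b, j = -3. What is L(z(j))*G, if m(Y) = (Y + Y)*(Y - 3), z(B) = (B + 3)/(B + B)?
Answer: 768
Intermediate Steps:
z(B) = (3 + B)/(2*B) (z(B) = (3 + B)/((2*B)) = (3 + B)*(1/(2*B)) = (3 + B)/(2*B))
m(Y) = 2*Y*(-3 + Y) (m(Y) = (2*Y)*(-3 + Y) = 2*Y*(-3 + Y))
L(b) = 3 (L(b) = 3 - (b - b) = 3 - 1*0 = 3 + 0 = 3)
G = 256 (G = -128*2*(-3 + 2) = -128*2*(-1) = -64*(-4) = 256)
L(z(j))*G = 3*256 = 768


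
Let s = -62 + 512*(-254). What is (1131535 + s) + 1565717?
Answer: 2567142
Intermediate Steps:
s = -130110 (s = -62 - 130048 = -130110)
(1131535 + s) + 1565717 = (1131535 - 130110) + 1565717 = 1001425 + 1565717 = 2567142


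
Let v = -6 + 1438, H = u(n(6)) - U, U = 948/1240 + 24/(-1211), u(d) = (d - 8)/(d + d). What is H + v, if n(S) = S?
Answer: 805867477/563115 ≈ 1431.1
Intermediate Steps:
u(d) = (-8 + d)/(2*d) (u(d) = (-8 + d)/((2*d)) = (-8 + d)*(1/(2*d)) = (-8 + d)/(2*d))
U = 279567/375410 (U = 948*(1/1240) + 24*(-1/1211) = 237/310 - 24/1211 = 279567/375410 ≈ 0.74470)
H = -513203/563115 (H = (½)*(-8 + 6)/6 - 1*279567/375410 = (½)*(⅙)*(-2) - 279567/375410 = -⅙ - 279567/375410 = -513203/563115 ≈ -0.91136)
v = 1432
H + v = -513203/563115 + 1432 = 805867477/563115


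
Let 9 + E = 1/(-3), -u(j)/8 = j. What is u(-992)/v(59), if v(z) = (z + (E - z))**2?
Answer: 4464/49 ≈ 91.102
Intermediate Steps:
u(j) = -8*j
E = -28/3 (E = -9 + 1/(-3) = -9 - 1/3 = -28/3 ≈ -9.3333)
v(z) = 784/9 (v(z) = (z + (-28/3 - z))**2 = (-28/3)**2 = 784/9)
u(-992)/v(59) = (-8*(-992))/(784/9) = 7936*(9/784) = 4464/49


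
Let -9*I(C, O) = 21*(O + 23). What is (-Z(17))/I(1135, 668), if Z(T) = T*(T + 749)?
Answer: 39066/4837 ≈ 8.0765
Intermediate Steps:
I(C, O) = -161/3 - 7*O/3 (I(C, O) = -7*(O + 23)/3 = -7*(23 + O)/3 = -(483 + 21*O)/9 = -161/3 - 7*O/3)
Z(T) = T*(749 + T)
(-Z(17))/I(1135, 668) = (-17*(749 + 17))/(-161/3 - 7/3*668) = (-17*766)/(-161/3 - 4676/3) = (-1*13022)/(-4837/3) = -13022*(-3/4837) = 39066/4837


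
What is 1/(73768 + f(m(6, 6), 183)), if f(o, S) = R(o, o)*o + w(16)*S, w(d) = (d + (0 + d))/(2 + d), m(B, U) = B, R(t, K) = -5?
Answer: 3/222190 ≈ 1.3502e-5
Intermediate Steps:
w(d) = 2*d/(2 + d) (w(d) = (d + d)/(2 + d) = (2*d)/(2 + d) = 2*d/(2 + d))
f(o, S) = -5*o + 16*S/9 (f(o, S) = -5*o + (2*16/(2 + 16))*S = -5*o + (2*16/18)*S = -5*o + (2*16*(1/18))*S = -5*o + 16*S/9)
1/(73768 + f(m(6, 6), 183)) = 1/(73768 + (-5*6 + (16/9)*183)) = 1/(73768 + (-30 + 976/3)) = 1/(73768 + 886/3) = 1/(222190/3) = 3/222190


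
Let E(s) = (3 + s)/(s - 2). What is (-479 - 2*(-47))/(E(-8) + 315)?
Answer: -770/631 ≈ -1.2203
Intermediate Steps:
E(s) = (3 + s)/(-2 + s)
(-479 - 2*(-47))/(E(-8) + 315) = (-479 - 2*(-47))/((3 - 8)/(-2 - 8) + 315) = (-479 + 94)/(-5/(-10) + 315) = -385/(-1/10*(-5) + 315) = -385/(1/2 + 315) = -385/631/2 = -385*2/631 = -770/631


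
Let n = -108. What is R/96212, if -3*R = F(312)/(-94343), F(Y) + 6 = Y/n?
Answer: -20/61269268833 ≈ -3.2643e-10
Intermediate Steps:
F(Y) = -6 - Y/108 (F(Y) = -6 + Y/(-108) = -6 + Y*(-1/108) = -6 - Y/108)
R = -80/2547261 (R = -(-6 - 1/108*312)/(3*(-94343)) = -(-6 - 26/9)*(-1)/(3*94343) = -(-80)*(-1)/(27*94343) = -1/3*80/849087 = -80/2547261 ≈ -3.1406e-5)
R/96212 = -80/2547261/96212 = -80/2547261*1/96212 = -20/61269268833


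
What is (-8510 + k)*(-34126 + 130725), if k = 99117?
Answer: 8752545593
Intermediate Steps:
(-8510 + k)*(-34126 + 130725) = (-8510 + 99117)*(-34126 + 130725) = 90607*96599 = 8752545593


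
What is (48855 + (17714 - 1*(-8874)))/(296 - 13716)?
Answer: -75443/13420 ≈ -5.6217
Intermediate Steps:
(48855 + (17714 - 1*(-8874)))/(296 - 13716) = (48855 + (17714 + 8874))/(-13420) = (48855 + 26588)*(-1/13420) = 75443*(-1/13420) = -75443/13420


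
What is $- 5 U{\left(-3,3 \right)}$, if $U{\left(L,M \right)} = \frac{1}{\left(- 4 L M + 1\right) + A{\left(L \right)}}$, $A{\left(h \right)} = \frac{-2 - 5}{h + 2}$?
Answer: $- \frac{5}{44} \approx -0.11364$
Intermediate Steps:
$A{\left(h \right)} = - \frac{7}{2 + h}$
$U{\left(L,M \right)} = \frac{1}{1 - \frac{7}{2 + L} - 4 L M}$ ($U{\left(L,M \right)} = \frac{1}{\left(- 4 L M + 1\right) - \frac{7}{2 + L}} = \frac{1}{\left(1 - 4 L M\right) - \frac{7}{2 + L}} = \frac{1}{1 - \frac{7}{2 + L} - 4 L M}$)
$- 5 U{\left(-3,3 \right)} = - 5 \frac{-2 - -3}{7 + \left(-1 + 4 \left(-3\right) 3\right) \left(2 - 3\right)} = - 5 \frac{-2 + 3}{7 + \left(-1 - 36\right) \left(-1\right)} = - 5 \frac{1}{7 - -37} \cdot 1 = - 5 \frac{1}{7 + 37} \cdot 1 = - 5 \cdot \frac{1}{44} \cdot 1 = \left(-5\right) \frac{1}{44} = - \frac{5}{44}$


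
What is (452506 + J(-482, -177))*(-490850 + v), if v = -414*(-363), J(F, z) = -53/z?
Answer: -27277322273320/177 ≈ -1.5411e+11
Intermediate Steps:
v = 150282
(452506 + J(-482, -177))*(-490850 + v) = (452506 - 53/(-177))*(-490850 + 150282) = (452506 - 53*(-1/177))*(-340568) = (452506 + 53/177)*(-340568) = (80093615/177)*(-340568) = -27277322273320/177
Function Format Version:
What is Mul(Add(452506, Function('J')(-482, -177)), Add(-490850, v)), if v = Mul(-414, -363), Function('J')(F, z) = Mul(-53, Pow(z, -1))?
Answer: Rational(-27277322273320, 177) ≈ -1.5411e+11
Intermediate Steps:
v = 150282
Mul(Add(452506, Function('J')(-482, -177)), Add(-490850, v)) = Mul(Add(452506, Mul(-53, Pow(-177, -1))), Add(-490850, 150282)) = Mul(Add(452506, Mul(-53, Rational(-1, 177))), -340568) = Mul(Add(452506, Rational(53, 177)), -340568) = Mul(Rational(80093615, 177), -340568) = Rational(-27277322273320, 177)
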